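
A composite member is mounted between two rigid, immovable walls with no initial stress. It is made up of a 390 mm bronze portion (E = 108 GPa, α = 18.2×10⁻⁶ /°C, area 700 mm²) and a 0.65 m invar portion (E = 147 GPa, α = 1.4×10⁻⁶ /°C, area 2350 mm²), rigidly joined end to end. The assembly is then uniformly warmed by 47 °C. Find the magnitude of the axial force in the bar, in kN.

With the walls removed the bar would change length by δ_free = Σ αᵢΔT Lᵢ = 18.2×10⁻⁶×47×390 + 1.4×10⁻⁶×47×650 = 0.3764 mm.
The walls prevent any net length change, so an axial force P (same in every segment) develops. Compatibility: P · Σ Lᵢ/(AᵢEᵢ) = δ_free.
The series flexibility is Σ Lᵢ/(AᵢEᵢ) = 390/(700×108×10³) + 650/(2350×147×10³) = 7.04×10⁻⁶ mm/N.
Hence P = δ_free / Σ(L/AE) = 0.3764/7.04×10⁻⁶ = 53.46 kN (compressive).

P ≈ 53.5 kN (compressive)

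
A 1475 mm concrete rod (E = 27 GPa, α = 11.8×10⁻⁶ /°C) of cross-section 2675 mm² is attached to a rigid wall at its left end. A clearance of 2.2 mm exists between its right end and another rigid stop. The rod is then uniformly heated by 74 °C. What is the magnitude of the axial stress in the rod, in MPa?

σ ≈ 0 MPa

If the wall were absent the rod would grow by αΔT L = 11.8×10⁻⁶ × 74 × 1475 = 1.288 mm.
This is smaller than the 2.2 mm clearance, so the rod expands freely without reaching the stop — the stress is zero.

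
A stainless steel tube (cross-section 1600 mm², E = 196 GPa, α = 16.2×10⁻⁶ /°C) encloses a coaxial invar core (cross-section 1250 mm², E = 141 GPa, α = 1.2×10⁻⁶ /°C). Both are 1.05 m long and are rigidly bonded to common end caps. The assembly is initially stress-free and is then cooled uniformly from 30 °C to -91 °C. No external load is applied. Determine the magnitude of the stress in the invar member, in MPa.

Equilibrium of a rigid end plate with no external load gives equal and opposite internal forces ±P in the two members. Since α_{stainless steel} > α_{invar}, cooling drives the stainless steel into tension and the invar into compression.
Setting the final lengths equal and cancelling L: (α₁ − α₂)ΔT = P/(A₁E₁) + P/(A₂E₂).
|α₁ − α₂|·ΔT = 15×10⁻⁶ × 121 = 0.001815.
1/(A₁E₁) + 1/(A₂E₂) = 1/(1600×196×10³) + 1/(1250×141×10³) = 8.863×10⁻⁹ N⁻¹.
P = 0.001815 / 8.863×10⁻⁹ = 204800 N = 204.8 kN.
σ_{invar} = P/A₂ = 204800/1250 = 163.8 MPa, compressive.

σ ≈ 164 MPa (compressive)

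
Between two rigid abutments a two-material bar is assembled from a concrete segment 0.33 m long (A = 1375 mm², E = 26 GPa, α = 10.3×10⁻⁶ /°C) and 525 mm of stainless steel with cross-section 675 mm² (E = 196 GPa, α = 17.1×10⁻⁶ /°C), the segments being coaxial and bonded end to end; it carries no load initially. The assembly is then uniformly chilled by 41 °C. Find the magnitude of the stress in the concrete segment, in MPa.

With the walls removed the bar would change length by δ_free = Σ αᵢΔT Lᵢ = 10.3×10⁻⁶×41×330 + 17.1×10⁻⁶×41×525 = 0.5074 mm.
The rigid supports impose zero overall length change; the single axial force P common to all segments must satisfy P Σ Lᵢ/(AᵢEᵢ) = δ_free.
The series flexibility is Σ Lᵢ/(AᵢEᵢ) = 330/(1375×26×10³) + 525/(675×196×10³) = 1.32×10⁻⁵ mm/N.
Hence P = δ_free / Σ(L/AE) = 0.5074/1.32×10⁻⁵ = 38.45 kN (tensile).
σ_{concrete} = P / A = 38450 / 1375 = 27.96 MPa.

σ ≈ 28 MPa (tensile)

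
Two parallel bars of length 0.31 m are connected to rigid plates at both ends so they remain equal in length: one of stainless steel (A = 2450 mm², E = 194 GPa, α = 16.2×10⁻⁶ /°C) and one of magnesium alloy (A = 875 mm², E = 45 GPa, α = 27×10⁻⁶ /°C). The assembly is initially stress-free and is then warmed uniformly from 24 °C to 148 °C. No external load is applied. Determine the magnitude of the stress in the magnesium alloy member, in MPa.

Both members must finish at the same length. With the larger α, the magnesium alloy tends to over-expand; the plates restrain it, putting the magnesium alloy in compression and the stainless steel in tension. With no external load the two internal forces are equal and opposite, magnitude P.
Setting the final lengths equal and cancelling L: (α₁ − α₂)ΔT = P/(A₁E₁) + P/(A₂E₂).
|α₁ − α₂|·ΔT = 10.8×10⁻⁶ × 124 = 0.001339.
1/(A₁E₁) + 1/(A₂E₂) = 1/(2450×194×10³) + 1/(875×45×10³) = 2.75×10⁻⁸ N⁻¹.
P = 0.001339 / 2.75×10⁻⁸ = 48700 N = 48.7 kN.
σ_{magnesium alloy} = P/A₂ = 48700/875 = 55.65 MPa, compressive.

σ ≈ 55.7 MPa (compressive)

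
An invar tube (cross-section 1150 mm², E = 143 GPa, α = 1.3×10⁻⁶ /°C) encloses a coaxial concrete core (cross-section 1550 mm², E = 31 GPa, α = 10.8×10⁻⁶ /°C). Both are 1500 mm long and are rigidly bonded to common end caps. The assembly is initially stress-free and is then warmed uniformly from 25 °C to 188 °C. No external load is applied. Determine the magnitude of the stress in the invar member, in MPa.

σ ≈ 50.1 MPa (tensile)

Both members must finish at the same length. With the larger α, the concrete tends to over-expand; the plates restrain it, putting the concrete in compression and the invar in tension. With no external load the two internal forces are equal and opposite, magnitude P.
Equating the net (thermal + elastic) strains gives |α₁ − α₂|·ΔT = P·[1/(A₁E₁) + 1/(A₂E₂)].
|α₁ − α₂|·ΔT = 9.5×10⁻⁶ × 163 = 0.001548.
1/(A₁E₁) + 1/(A₂E₂) = 1/(1150×143×10³) + 1/(1550×31×10³) = 2.689×10⁻⁸ N⁻¹.
So P = 0.001548 / 2.689×10⁻⁸ = 57.58 kN.
σ_{invar} = P/A₁ = 57580/1150 = 50.07 MPa, tensile.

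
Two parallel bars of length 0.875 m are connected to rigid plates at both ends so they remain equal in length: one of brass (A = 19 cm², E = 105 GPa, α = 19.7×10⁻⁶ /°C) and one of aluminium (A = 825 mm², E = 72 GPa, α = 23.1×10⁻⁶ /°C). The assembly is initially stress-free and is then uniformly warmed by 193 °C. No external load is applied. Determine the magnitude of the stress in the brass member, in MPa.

σ ≈ 15.8 MPa (tensile)

Equilibrium of a rigid end plate with no external load gives equal and opposite internal forces ±P in the two members. Since α_{aluminium} > α_{brass}, heating drives the aluminium into compression and the brass into tension.
Equating the net (thermal + elastic) strains gives |α₁ − α₂|·ΔT = P·[1/(A₁E₁) + 1/(A₂E₂)].
|α₁ − α₂|·ΔT = 3.4×10⁻⁶ × 193 = 0.0006562.
1/(A₁E₁) + 1/(A₂E₂) = 1/(1900×105×10³) + 1/(825×72×10³) = 2.185×10⁻⁸ N⁻¹.
P = 0.0006562 / 2.185×10⁻⁸ = 30040 N = 30.04 kN.
σ_{brass} = P/A₁ = 30040/1900 = 15.81 MPa, tensile.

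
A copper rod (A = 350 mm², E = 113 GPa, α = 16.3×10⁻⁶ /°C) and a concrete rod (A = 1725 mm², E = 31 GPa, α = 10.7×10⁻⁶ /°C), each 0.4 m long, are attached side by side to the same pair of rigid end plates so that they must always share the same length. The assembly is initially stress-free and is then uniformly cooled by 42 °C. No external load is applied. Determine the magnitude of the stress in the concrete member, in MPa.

σ ≈ 3.1 MPa (compressive)

The copper has the larger α, so on cooling it would change length more than the concrete if both were free. The rigid plates force a common final length, so the copper is put into tension and the concrete into compression, with equal and opposite forces P (no external load).
Setting the final lengths equal and cancelling L: (α₁ − α₂)ΔT = P/(A₁E₁) + P/(A₂E₂).
|α₁ − α₂|·ΔT = 5.6×10⁻⁶ × 42 = 0.0002352.
1/(A₁E₁) + 1/(A₂E₂) = 1/(350×113×10³) + 1/(1725×31×10³) = 4.398×10⁻⁸ N⁻¹.
So P = 0.0002352 / 4.398×10⁻⁸ = 5.347 kN.
σ_{concrete} = P/A₂ = 5347/1725 = 3.1 MPa, compressive.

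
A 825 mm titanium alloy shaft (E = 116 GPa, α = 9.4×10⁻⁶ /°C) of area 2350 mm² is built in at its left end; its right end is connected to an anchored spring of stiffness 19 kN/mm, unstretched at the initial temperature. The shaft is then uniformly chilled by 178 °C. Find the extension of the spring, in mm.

If the spring were absent the shaft would shorten by αΔT L = 9.4×10⁻⁶ × 178 × 825 = 1.38 mm.
Let P be the tensile force in the spring. The shaft extends elastically by PL/(AE) and the spring stretches by P/k; together these equal δ_free.
So P = δ_free / [L/(AE) + 1/k] = 1.38 / [ 825/(2350×116×10³) + 1/(19×10³) ].
P = 1.38 / 5.566×10⁻⁵ = 24800 N.
Spring extension = P/k = 24800/(19×10³) = 1.305 mm.

δ ≈ 1.31 mm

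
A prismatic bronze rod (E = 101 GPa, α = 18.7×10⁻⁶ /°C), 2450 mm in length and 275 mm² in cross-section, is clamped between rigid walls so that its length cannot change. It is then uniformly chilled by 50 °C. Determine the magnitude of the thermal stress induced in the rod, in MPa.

σ ≈ 94.4 MPa (tensile)

Because both ends are immovable the net strain is zero, and the suppressed thermal strain is αΔT = 18.7×10⁻⁶ × 50 = 935×10⁻⁶.
Hence σ = E·αΔT = 101×10³ × 935×10⁻⁶ = 94.43 MPa, tensile.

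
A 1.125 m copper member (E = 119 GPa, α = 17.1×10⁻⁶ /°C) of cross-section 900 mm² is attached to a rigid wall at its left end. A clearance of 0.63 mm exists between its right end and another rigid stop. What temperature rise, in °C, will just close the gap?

The gap closes when αΔT L = 0.63 mm, since the member is still unstressed at that instant.
ΔT = 0.63 / (17.1×10⁻⁶ × 1125) = 32.75 °C.

ΔT ≈ 32.7 °C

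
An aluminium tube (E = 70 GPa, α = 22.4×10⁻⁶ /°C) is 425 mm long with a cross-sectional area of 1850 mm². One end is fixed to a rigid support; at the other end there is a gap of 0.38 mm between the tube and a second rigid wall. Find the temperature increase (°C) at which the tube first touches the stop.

The gap closes when αΔT L = 0.38 mm, since the tube is still unstressed at that instant.
ΔT = 0.38 / (22.4×10⁻⁶ × 425) = 39.92 °C.

ΔT ≈ 39.9 °C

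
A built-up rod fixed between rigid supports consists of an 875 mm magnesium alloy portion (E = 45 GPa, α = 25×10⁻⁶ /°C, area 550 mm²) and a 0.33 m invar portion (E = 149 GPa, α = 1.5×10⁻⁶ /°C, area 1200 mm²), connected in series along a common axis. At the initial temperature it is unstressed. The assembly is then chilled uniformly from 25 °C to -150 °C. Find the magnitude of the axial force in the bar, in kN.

If the supports were absent, the total length change would be Σ αᵢΔT Lᵢ = 25×10⁻⁶×175×875 + 1.5×10⁻⁶×175×330 = 3.915 mm.
Since the ends are fixed, an axial force P builds up, equal in every segment, with P · Σ Lᵢ/(AᵢEᵢ) = δ_free.
Σ Lᵢ/(AᵢEᵢ) = 875/(550×45×10³) + 330/(1200×149×10³) = 3.72×10⁻⁵ mm/N.
So P = 3.915 / 3.72×10⁻⁵ = 105.2 kN, tensile.

P ≈ 105 kN (tensile)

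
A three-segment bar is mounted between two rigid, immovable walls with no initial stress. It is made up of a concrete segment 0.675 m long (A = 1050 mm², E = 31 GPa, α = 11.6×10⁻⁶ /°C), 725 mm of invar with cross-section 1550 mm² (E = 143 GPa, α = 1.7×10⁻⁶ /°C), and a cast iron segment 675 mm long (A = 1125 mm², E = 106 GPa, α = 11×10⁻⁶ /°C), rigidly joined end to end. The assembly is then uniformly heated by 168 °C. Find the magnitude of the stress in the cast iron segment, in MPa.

Free thermal expansion of the whole bar: Σ αᵢΔT Lᵢ = 11.6×10⁻⁶×168×675 + 1.7×10⁻⁶×168×725 + 11×10⁻⁶×168×675 = 2.77 mm.
The walls prevent any net length change, so an axial force P (same in every segment) develops. Compatibility: P · Σ Lᵢ/(AᵢEᵢ) = δ_free.
The series flexibility is Σ Lᵢ/(AᵢEᵢ) = 675/(1050×31×10³) + 725/(1550×143×10³) + 675/(1125×106×10³) = 2.967×10⁻⁵ mm/N.
So P = 2.77 / 2.967×10⁻⁵ = 93.36 kN, compressive.
σ_{cast iron} = P / A = 93360 / 1125 = 82.99 MPa.

σ ≈ 83 MPa (compressive)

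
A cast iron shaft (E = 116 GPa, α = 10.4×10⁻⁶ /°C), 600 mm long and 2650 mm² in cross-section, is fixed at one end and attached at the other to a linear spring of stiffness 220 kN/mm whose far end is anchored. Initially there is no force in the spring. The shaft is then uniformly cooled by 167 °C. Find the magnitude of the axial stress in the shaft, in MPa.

The unrestrained thermal change is αΔT L = 10.4×10⁻⁶ × 167 × 600 = 1.042 mm.
Let P be the tensile force in the spring. The shaft extends elastically by PL/(AE) and the spring stretches by P/k; together these equal δ_free.
So P = δ_free / [L/(AE) + 1/k] = 1.042 / [ 600/(2650×116×10³) + 1/(220×10³) ].
P = 1.042 / 6.497×10⁻⁶ = 160400 N.
σ = P/A = 160400/2650 = 60.52 MPa.

σ ≈ 60.5 MPa (tensile)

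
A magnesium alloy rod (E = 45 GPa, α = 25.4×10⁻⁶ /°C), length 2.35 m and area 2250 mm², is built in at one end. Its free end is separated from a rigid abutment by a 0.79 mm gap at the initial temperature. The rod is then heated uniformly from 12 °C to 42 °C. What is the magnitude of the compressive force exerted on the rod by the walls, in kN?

Unrestrained expansion: δ_free = αΔT L = 25.4×10⁻⁶ × 30 × 2350 = 1.791 mm.
This exceeds the 0.79 mm gap, so the wall pushes back. The portion of expansion that must be recovered elastically is δ_free − gap = 1.791 − 0.79 = 1.001 mm.
That suppressed elongation corresponds to σ = E·Δ/L = 45×10³ × 1.001/2350 = 19.16 MPa.
Force on the wall = σA = 19.16 × 2250 mm² = 43.12 kN.

P ≈ 43.1 kN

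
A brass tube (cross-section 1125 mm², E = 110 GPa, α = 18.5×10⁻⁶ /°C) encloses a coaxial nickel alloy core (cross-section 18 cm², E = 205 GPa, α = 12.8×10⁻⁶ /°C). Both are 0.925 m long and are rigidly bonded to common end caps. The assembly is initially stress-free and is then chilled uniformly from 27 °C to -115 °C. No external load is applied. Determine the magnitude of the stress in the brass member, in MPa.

Both members must finish at the same length. With the larger α, the brass tends to over-contract; the plates restrain it, putting the brass in tension and the nickel alloy in compression. With no external load the two internal forces are equal and opposite, magnitude P.
Compatibility of the two members (thermal + elastic change equal): (α₁ − α₂)ΔT = P·[1/(A₁E₁) + 1/(A₂E₂)].
|α₁ − α₂|·ΔT = 5.7×10⁻⁶ × 142 = 0.0008094.
1/(A₁E₁) + 1/(A₂E₂) = 1/(1125×110×10³) + 1/(1800×205×10³) = 1.079×10⁻⁸ N⁻¹.
So P = 0.0008094 / 1.079×10⁻⁸ = 75.01 kN.
σ_{brass} = P/A₁ = 75010/1125 = 66.67 MPa, tensile.

σ ≈ 66.7 MPa (tensile)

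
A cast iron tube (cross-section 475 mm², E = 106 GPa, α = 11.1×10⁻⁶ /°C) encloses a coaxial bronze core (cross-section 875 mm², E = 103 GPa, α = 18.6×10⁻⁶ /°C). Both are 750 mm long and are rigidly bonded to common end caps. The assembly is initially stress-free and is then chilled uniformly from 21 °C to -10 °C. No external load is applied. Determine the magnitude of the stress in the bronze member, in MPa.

σ ≈ 8.58 MPa (tensile)

Equilibrium of a rigid end plate with no external load gives equal and opposite internal forces ±P in the two members. Since α_{bronze} > α_{cast iron}, cooling drives the bronze into tension and the cast iron into compression.
Compatibility of the two members (thermal + elastic change equal): (α₁ − α₂)ΔT = P·[1/(A₁E₁) + 1/(A₂E₂)].
|α₁ − α₂|·ΔT = 7.5×10⁻⁶ × 31 = 0.0002325.
1/(A₁E₁) + 1/(A₂E₂) = 1/(475×106×10³) + 1/(875×103×10³) = 3.096×10⁻⁸ N⁻¹.
So P = 0.0002325 / 3.096×10⁻⁸ = 7.51 kN.
σ_{bronze} = P/A₂ = 7510/875 = 8.583 MPa, tensile.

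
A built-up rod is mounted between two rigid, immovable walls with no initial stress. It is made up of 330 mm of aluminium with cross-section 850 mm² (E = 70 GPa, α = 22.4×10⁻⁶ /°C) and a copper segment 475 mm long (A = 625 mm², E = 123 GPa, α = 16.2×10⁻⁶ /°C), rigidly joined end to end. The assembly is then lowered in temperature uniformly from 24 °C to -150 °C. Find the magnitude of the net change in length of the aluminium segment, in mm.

With the walls removed the bar would change length by δ_free = Σ αᵢΔT Lᵢ = 22.4×10⁻⁶×174×330 + 16.2×10⁻⁶×174×475 = 2.625 mm.
The walls prevent any net length change, so an axial force P (same in every segment) develops. Compatibility: P · Σ Lᵢ/(AᵢEᵢ) = δ_free.
The series flexibility is Σ Lᵢ/(AᵢEᵢ) = 330/(850×70×10³) + 475/(625×123×10³) = 1.173×10⁻⁵ mm/N.
So P = 2.625 / 1.173×10⁻⁵ = 223.9 kN, tensile.
For the aluminium segment, free thermal change = 22.4×10⁻⁶×174×330 = 1.286 mm and elastic change from P = 223900×330/(850×70×10³) = 1.242 mm; these oppose, so the net change is 0.0445 mm (segment shortens).

|ΔL| ≈ 0.0445 mm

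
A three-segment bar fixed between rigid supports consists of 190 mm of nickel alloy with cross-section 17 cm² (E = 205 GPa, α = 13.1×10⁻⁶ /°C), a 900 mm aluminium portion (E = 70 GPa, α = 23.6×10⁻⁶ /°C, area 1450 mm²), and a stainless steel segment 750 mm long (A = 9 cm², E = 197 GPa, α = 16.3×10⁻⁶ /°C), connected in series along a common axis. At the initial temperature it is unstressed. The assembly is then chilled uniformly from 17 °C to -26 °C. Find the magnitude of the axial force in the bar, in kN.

Free thermal contraction of the whole bar: Σ αᵢΔT Lᵢ = 13.1×10⁻⁶×43×190 + 23.6×10⁻⁶×43×900 + 16.3×10⁻⁶×43×750 = 1.546 mm.
The walls prevent any net length change, so an axial force P (same in every segment) develops. Compatibility: P · Σ Lᵢ/(AᵢEᵢ) = δ_free.
Σ Lᵢ/(AᵢEᵢ) = 190/(1700×205×10³) + 900/(1450×70×10³) + 750/(900×197×10³) = 1.364×10⁻⁵ mm/N.
P = 1.546 / 1.364×10⁻⁵ = 113300 N = 113.3 kN, tensile.

P ≈ 113 kN (tensile)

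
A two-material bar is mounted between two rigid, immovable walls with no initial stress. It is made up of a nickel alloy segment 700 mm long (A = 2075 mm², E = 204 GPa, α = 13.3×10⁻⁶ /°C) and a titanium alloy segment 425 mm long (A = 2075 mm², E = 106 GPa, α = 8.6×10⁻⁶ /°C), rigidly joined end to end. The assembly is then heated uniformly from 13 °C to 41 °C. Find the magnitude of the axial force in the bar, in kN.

P ≈ 101 kN (compressive)

Free thermal expansion of the whole bar: Σ αᵢΔT Lᵢ = 13.3×10⁻⁶×28×700 + 8.6×10⁻⁶×28×425 = 0.363 mm.
The rigid supports impose zero overall length change; the single axial force P common to all segments must satisfy P Σ Lᵢ/(AᵢEᵢ) = δ_free.
Σ Lᵢ/(AᵢEᵢ) = 700/(2075×204×10³) + 425/(2075×106×10³) = 3.586×10⁻⁶ mm/N.
So P = 0.363 / 3.586×10⁻⁶ = 101.2 kN, compressive.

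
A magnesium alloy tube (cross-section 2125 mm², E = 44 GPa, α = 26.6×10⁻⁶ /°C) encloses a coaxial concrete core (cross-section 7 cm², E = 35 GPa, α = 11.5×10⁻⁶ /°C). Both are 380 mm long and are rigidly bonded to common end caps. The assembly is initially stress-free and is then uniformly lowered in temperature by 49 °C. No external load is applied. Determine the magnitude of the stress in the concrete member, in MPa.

σ ≈ 20.5 MPa (compressive)

Equilibrium of a rigid end plate with no external load gives equal and opposite internal forces ±P in the two members. Since α_{magnesium alloy} > α_{concrete}, cooling drives the magnesium alloy into tension and the concrete into compression.
Setting the final lengths equal and cancelling L: (α₁ − α₂)ΔT = P/(A₁E₁) + P/(A₂E₂).
|α₁ − α₂|·ΔT = 15.1×10⁻⁶ × 49 = 0.0007399.
1/(A₁E₁) + 1/(A₂E₂) = 1/(2125×44×10³) + 1/(700×35×10³) = 5.151×10⁻⁸ N⁻¹.
So P = 0.0007399 / 5.151×10⁻⁸ = 14.36 kN.
σ_{concrete} = P/A₂ = 14360/700 = 20.52 MPa, compressive.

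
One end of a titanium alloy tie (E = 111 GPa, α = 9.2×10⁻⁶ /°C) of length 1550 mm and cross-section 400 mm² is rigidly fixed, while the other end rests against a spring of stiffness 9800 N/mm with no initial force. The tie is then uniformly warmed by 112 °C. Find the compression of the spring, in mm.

δ ≈ 1.19 mm

If the spring were absent the tie would lengthen by αΔT L = 9.2×10⁻⁶ × 112 × 1550 = 1.597 mm.
Let P be the compressive force at the spring. The tie shortens elastically by PL/(AE) and the spring compresses by P/k; together these equal δ_free.
P [ L/(AE) + 1/k ] = δ_free → P [ 1550/(400×111×10³) + 1/(9800) ] = 1.597.
P = 1.597 / 0.000137 = 11660 N.
Spring compression = P/k = 11660/(9800) = 1.19 mm.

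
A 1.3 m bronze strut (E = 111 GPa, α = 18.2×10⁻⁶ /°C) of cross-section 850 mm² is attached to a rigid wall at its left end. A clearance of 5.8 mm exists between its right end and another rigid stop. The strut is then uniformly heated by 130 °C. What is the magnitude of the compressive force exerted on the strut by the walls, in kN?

P ≈ 0 kN

If the wall were absent the strut would grow by αΔT L = 18.2×10⁻⁶ × 130 × 1300 = 3.076 mm.
Since δ_free = 3.08 mm is less than the 5.8 mm gap, the strut never touches the wall. No axial force develops.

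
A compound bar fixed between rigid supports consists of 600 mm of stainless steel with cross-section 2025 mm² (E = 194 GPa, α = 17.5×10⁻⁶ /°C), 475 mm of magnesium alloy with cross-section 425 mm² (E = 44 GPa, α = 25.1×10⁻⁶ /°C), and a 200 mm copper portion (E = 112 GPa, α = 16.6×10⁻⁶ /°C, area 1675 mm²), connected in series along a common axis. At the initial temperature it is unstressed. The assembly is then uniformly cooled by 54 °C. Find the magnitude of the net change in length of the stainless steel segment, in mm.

With the walls removed the bar would change length by δ_free = Σ αᵢΔT Lᵢ = 17.5×10⁻⁶×54×600 + 25.1×10⁻⁶×54×475 + 16.6×10⁻⁶×54×200 = 1.39 mm.
Since the ends are fixed, an axial force P builds up, equal in every segment, with P · Σ Lᵢ/(AᵢEᵢ) = δ_free.
Σ Lᵢ/(AᵢEᵢ) = 600/(2025×194×10³) + 475/(425×44×10³) + 200/(1675×112×10³) = 2.799×10⁻⁵ mm/N.
Hence P = δ_free / Σ(L/AE) = 1.39/2.799×10⁻⁵ = 49.66 kN (tensile).
For the stainless steel segment, free thermal change = 17.5×10⁻⁶×54×600 = 0.567 mm and elastic change from P = 49660×600/(2025×194×10³) = 0.07584 mm; these oppose, so the net change is 0.491 mm (segment shortens).

|ΔL| ≈ 0.491 mm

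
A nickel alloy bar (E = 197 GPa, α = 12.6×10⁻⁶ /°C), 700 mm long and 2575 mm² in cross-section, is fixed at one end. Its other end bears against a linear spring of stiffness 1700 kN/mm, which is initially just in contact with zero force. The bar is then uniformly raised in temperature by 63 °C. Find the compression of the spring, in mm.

δ ≈ 0.166 mm

Free thermal expansion: δ_free = αΔT L = 12.6×10⁻⁶ × 63 × 700 = 0.5557 mm.
With a force P in the spring, the elastic change of the bar is PL/(AE) and that of the spring is P/k; compatibility requires their sum to equal δ_free.
So P = δ_free / [L/(AE) + 1/k] = 0.5557 / [ 700/(2575×197×10³) + 1/(1700×10³) ].
P = 0.5557 / 1.968×10⁻⁶ = 282300 N.
Spring compression = P/k = 282300/(1700×10³) = 0.1661 mm.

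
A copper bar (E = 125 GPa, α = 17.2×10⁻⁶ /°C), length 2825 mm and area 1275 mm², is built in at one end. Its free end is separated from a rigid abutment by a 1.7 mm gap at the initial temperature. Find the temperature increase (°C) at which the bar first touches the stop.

Contact occurs when the free expansion equals the gap: αΔT L = 1.7 mm.
So ΔT = g/(αL) = 1.7/(17.2×10⁻⁶ × 2825) = 34.99 °C.

ΔT ≈ 35 °C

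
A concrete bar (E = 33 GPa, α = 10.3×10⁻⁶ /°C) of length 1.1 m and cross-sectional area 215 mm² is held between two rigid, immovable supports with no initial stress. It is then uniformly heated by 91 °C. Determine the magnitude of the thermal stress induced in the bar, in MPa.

Because both ends are immovable the net strain is zero, and the suppressed thermal strain is αΔT = 10.3×10⁻⁶ × 91 = 937.3×10⁻⁶.
σ = EαΔT = 33×10³ × 10.3×10⁻⁶ × 91 = 30.93 MPa (compressive; the bar is trying to expand).

σ ≈ 30.9 MPa (compressive)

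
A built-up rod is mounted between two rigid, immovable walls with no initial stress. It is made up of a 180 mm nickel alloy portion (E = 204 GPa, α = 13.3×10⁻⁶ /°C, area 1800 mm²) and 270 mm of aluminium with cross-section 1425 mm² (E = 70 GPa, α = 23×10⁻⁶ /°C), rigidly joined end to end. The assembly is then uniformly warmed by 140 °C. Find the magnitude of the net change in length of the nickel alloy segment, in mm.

|ΔL| ≈ 0.15 mm

With the walls removed the bar would change length by δ_free = Σ αᵢΔT Lᵢ = 13.3×10⁻⁶×140×180 + 23×10⁻⁶×140×270 = 1.205 mm.
The walls prevent any net length change, so an axial force P (same in every segment) develops. Compatibility: P · Σ Lᵢ/(AᵢEᵢ) = δ_free.
The series flexibility is Σ Lᵢ/(AᵢEᵢ) = 180/(1800×204×10³) + 270/(1425×70×10³) = 3.197×10⁻⁶ mm/N.
So P = 1.205 / 3.197×10⁻⁶ = 376.8 kN, compressive.
For the nickel alloy segment, free thermal change = 13.3×10⁻⁶×140×180 = 0.3352 mm and elastic change from P = 376800×180/(1800×204×10³) = 0.1847 mm; these oppose, so the net change is 0.15 mm (segment lengthens).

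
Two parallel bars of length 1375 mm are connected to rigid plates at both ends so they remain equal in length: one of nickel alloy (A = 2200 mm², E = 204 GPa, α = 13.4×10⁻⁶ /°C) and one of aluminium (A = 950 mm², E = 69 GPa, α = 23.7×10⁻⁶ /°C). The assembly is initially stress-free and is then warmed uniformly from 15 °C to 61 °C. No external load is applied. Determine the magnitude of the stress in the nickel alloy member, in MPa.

σ ≈ 12.3 MPa (tensile)

Equilibrium of a rigid end plate with no external load gives equal and opposite internal forces ±P in the two members. Since α_{aluminium} > α_{nickel alloy}, heating drives the aluminium into compression and the nickel alloy into tension.
Compatibility of the two members (thermal + elastic change equal): (α₁ − α₂)ΔT = P·[1/(A₁E₁) + 1/(A₂E₂)].
|α₁ − α₂|·ΔT = 10.3×10⁻⁶ × 46 = 0.0004738.
1/(A₁E₁) + 1/(A₂E₂) = 1/(2200×204×10³) + 1/(950×69×10³) = 1.748×10⁻⁸ N⁻¹.
So P = 0.0004738 / 1.748×10⁻⁸ = 27.1 kN.
σ_{nickel alloy} = P/A₁ = 27100/2200 = 12.32 MPa, tensile.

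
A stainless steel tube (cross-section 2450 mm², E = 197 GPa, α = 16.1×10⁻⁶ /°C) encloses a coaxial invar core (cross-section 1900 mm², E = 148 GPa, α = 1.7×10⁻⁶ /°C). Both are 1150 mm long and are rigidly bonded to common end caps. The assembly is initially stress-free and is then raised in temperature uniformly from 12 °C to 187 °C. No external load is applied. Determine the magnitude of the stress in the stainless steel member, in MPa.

σ ≈ 183 MPa (compressive)

Both members must finish at the same length. With the larger α, the stainless steel tends to over-expand; the plates restrain it, putting the stainless steel in compression and the invar in tension. With no external load the two internal forces are equal and opposite, magnitude P.
Setting the final lengths equal and cancelling L: (α₁ − α₂)ΔT = P/(A₁E₁) + P/(A₂E₂).
|α₁ − α₂|·ΔT = 14.4×10⁻⁶ × 175 = 0.00252.
1/(A₁E₁) + 1/(A₂E₂) = 1/(2450×197×10³) + 1/(1900×148×10³) = 5.628×10⁻⁹ N⁻¹.
So P = 0.00252 / 5.628×10⁻⁹ = 447.8 kN.
σ_{stainless steel} = P/A₁ = 447800/2450 = 182.8 MPa, compressive.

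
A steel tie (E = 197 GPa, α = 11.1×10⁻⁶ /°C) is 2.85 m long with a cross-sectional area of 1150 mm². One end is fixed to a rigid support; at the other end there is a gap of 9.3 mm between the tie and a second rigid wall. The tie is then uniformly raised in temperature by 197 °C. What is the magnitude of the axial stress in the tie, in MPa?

σ ≈ 0 MPa

If the wall were absent the tie would grow by αΔT L = 11.1×10⁻⁶ × 197 × 2850 = 6.232 mm.
Since δ_free = 6.23 mm is less than the 9.3 mm gap, the tie never touches the wall. No axial force develops.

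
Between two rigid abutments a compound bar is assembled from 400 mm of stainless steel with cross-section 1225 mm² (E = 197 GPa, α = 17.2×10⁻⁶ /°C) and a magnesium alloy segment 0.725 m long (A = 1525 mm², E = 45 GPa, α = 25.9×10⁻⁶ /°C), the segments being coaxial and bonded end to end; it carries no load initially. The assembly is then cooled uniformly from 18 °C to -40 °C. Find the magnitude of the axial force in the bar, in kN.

If the supports were absent, the total length change would be Σ αᵢΔT Lᵢ = 17.2×10⁻⁶×58×400 + 25.9×10⁻⁶×58×725 = 1.488 mm.
The walls prevent any net length change, so an axial force P (same in every segment) develops. Compatibility: P · Σ Lᵢ/(AᵢEᵢ) = δ_free.
The series flexibility is Σ Lᵢ/(AᵢEᵢ) = 400/(1225×197×10³) + 725/(1525×45×10³) = 1.222×10⁻⁵ mm/N.
So P = 1.488 / 1.222×10⁻⁵ = 121.8 kN, tensile.

P ≈ 122 kN (tensile)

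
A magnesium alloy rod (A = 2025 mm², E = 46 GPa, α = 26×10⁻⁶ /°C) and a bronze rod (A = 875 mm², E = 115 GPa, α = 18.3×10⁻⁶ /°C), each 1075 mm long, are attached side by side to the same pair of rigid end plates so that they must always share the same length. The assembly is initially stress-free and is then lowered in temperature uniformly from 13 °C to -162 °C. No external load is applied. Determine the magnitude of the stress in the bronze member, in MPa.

σ ≈ 74.5 MPa (compressive)

Both members must finish at the same length. With the larger α, the magnesium alloy tends to over-contract; the plates restrain it, putting the magnesium alloy in tension and the bronze in compression. With no external load the two internal forces are equal and opposite, magnitude P.
Setting the final lengths equal and cancelling L: (α₁ − α₂)ΔT = P/(A₁E₁) + P/(A₂E₂).
|α₁ − α₂|·ΔT = 7.7×10⁻⁶ × 175 = 0.001347.
1/(A₁E₁) + 1/(A₂E₂) = 1/(2025×46×10³) + 1/(875×115×10³) = 2.067×10⁻⁸ N⁻¹.
So P = 0.001347 / 2.067×10⁻⁸ = 65.18 kN.
σ_{bronze} = P/A₂ = 65180/875 = 74.49 MPa, compressive.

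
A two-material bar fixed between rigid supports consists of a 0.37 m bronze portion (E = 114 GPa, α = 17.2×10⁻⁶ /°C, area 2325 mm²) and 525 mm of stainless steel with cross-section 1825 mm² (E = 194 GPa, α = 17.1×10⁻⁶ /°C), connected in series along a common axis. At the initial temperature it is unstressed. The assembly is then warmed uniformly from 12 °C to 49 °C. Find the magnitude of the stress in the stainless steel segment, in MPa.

With the walls removed the bar would change length by δ_free = Σ αᵢΔT Lᵢ = 17.2×10⁻⁶×37×370 + 17.1×10⁻⁶×37×525 = 0.5676 mm.
The walls prevent any net length change, so an axial force P (same in every segment) develops. Compatibility: P · Σ Lᵢ/(AᵢEᵢ) = δ_free.
Σ Lᵢ/(AᵢEᵢ) = 370/(2325×114×10³) + 525/(1825×194×10³) = 2.879×10⁻⁶ mm/N.
P = 0.5676 / 2.879×10⁻⁶ = 197200 N = 197.2 kN, compressive.
σ_{stainless steel} = P / A = 197200 / 1825 = 108 MPa.

σ ≈ 108 MPa (compressive)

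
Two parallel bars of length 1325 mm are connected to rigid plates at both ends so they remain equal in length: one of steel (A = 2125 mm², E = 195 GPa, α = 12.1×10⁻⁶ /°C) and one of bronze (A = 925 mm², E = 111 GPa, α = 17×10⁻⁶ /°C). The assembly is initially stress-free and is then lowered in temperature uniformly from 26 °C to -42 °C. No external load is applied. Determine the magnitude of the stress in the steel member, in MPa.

σ ≈ 12.9 MPa (compressive)

The bronze has the larger α, so on cooling it would change length more than the steel if both were free. The rigid plates force a common final length, so the bronze is put into tension and the steel into compression, with equal and opposite forces P (no external load).
Equating the net (thermal + elastic) strains gives |α₁ − α₂|·ΔT = P·[1/(A₁E₁) + 1/(A₂E₂)].
|α₁ − α₂|·ΔT = 4.9×10⁻⁶ × 68 = 0.0003332.
1/(A₁E₁) + 1/(A₂E₂) = 1/(2125×195×10³) + 1/(925×111×10³) = 1.215×10⁻⁸ N⁻¹.
So P = 0.0003332 / 1.215×10⁻⁸ = 27.42 kN.
σ_{steel} = P/A₁ = 27420/2125 = 12.9 MPa, compressive.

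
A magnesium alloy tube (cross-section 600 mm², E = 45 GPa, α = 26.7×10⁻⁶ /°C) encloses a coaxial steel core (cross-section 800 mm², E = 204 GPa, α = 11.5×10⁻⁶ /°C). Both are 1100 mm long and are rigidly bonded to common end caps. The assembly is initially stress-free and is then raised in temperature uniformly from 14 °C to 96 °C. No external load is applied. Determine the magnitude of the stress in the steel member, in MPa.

Both members must finish at the same length. With the larger α, the magnesium alloy tends to over-expand; the plates restrain it, putting the magnesium alloy in compression and the steel in tension. With no external load the two internal forces are equal and opposite, magnitude P.
Compatibility of the two members (thermal + elastic change equal): (α₁ − α₂)ΔT = P·[1/(A₁E₁) + 1/(A₂E₂)].
|α₁ − α₂|·ΔT = 15.2×10⁻⁶ × 82 = 0.001246.
1/(A₁E₁) + 1/(A₂E₂) = 1/(600×45×10³) + 1/(800×204×10³) = 4.316×10⁻⁸ N⁻¹.
P = 0.001246 / 4.316×10⁻⁸ = 28880 N = 28.88 kN.
σ_{steel} = P/A₂ = 28880/800 = 36.09 MPa, tensile.

σ ≈ 36.1 MPa (tensile)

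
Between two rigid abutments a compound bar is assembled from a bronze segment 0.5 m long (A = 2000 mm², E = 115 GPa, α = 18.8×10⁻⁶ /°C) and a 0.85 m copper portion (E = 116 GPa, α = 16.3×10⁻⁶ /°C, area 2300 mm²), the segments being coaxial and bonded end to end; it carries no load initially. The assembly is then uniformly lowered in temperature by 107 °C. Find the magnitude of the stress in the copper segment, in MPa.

σ ≈ 202 MPa (tensile)

Free thermal contraction of the whole bar: Σ αᵢΔT Lᵢ = 18.8×10⁻⁶×107×500 + 16.3×10⁻⁶×107×850 = 2.488 mm.
Since the ends are fixed, an axial force P builds up, equal in every segment, with P · Σ Lᵢ/(AᵢEᵢ) = δ_free.
Σ Lᵢ/(AᵢEᵢ) = 500/(2000×115×10³) + 850/(2300×116×10³) = 5.36×10⁻⁶ mm/N.
Hence P = δ_free / Σ(L/AE) = 2.488/5.36×10⁻⁶ = 464.2 kN (tensile).
σ_{copper} = P / A = 464200 / 2300 = 201.8 MPa.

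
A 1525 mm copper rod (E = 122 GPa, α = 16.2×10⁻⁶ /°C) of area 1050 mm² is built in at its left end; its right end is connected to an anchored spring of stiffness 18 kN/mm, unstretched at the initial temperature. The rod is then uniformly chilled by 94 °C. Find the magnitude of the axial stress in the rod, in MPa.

If the spring were absent the rod would shorten by αΔT L = 16.2×10⁻⁶ × 94 × 1525 = 2.322 mm.
With a force P in the spring, the elastic change of the rod is PL/(AE) and that of the spring is P/k; compatibility requires their sum to equal δ_free.
So P = δ_free / [L/(AE) + 1/k] = 2.322 / [ 1525/(1050×122×10³) + 1/(18×10³) ].
P = 2.322 / 6.746×10⁻⁵ = 34420 N.
σ = P/A = 34420/1050 = 32.78 MPa.

σ ≈ 32.8 MPa (tensile)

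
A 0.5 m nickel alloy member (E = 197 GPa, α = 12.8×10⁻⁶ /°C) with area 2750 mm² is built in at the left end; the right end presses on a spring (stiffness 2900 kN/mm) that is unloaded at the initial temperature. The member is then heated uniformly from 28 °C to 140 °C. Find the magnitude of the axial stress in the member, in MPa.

The unrestrained thermal change is αΔT L = 12.8×10⁻⁶ × 112 × 500 = 0.7168 mm.
With a force P in the spring, the elastic change of the member is PL/(AE) and that of the spring is P/k; compatibility requires their sum to equal δ_free.
So P = δ_free / [L/(AE) + 1/k] = 0.7168 / [ 500/(2750×197×10³) + 1/(2900×10³) ].
P = 0.7168 / 1.268×10⁻⁶ = 565400 N.
σ = P/A = 565400/2750 = 205.6 MPa.

σ ≈ 206 MPa (compressive)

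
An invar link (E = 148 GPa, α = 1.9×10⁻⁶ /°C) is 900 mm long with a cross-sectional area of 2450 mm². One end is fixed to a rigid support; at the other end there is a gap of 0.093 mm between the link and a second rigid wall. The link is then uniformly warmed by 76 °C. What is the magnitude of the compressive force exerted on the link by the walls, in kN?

Unrestrained expansion: δ_free = αΔT L = 1.9×10⁻⁶ × 76 × 900 = 0.13 mm.
After closing the 0.093 mm clearance, 0.13 − 0.093 = 0.03696 mm of expansion remains to be suppressed by the wall.
That suppressed elongation corresponds to σ = E·Δ/L = 148×10³ × 0.03696/900 = 6.078 MPa.
P = σA = 6.078 × 2450 = 14.89 kN.

P ≈ 14.9 kN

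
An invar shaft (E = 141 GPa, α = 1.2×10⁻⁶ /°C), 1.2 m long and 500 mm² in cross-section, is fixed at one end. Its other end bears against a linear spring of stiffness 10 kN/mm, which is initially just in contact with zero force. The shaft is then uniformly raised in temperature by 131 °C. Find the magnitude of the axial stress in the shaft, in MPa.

If the spring were absent the shaft would lengthen by αΔT L = 1.2×10⁻⁶ × 131 × 1200 = 0.1886 mm.
With a force P in the spring, the elastic change of the shaft is PL/(AE) and that of the spring is P/k; compatibility requires their sum to equal δ_free.
So P = δ_free / [L/(AE) + 1/k] = 0.1886 / [ 1200/(500×141×10³) + 1/(10×10³) ].
P = 0.1886 / 0.000117 = 1612 N.
σ = P/A = 1612/500 = 3.224 MPa.

σ ≈ 3.22 MPa (compressive)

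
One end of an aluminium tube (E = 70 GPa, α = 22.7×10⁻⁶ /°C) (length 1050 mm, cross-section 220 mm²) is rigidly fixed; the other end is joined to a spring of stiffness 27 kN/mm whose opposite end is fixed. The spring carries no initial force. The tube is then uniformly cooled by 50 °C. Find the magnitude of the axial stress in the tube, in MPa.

The unrestrained thermal change is αΔT L = 22.7×10⁻⁶ × 50 × 1050 = 1.192 mm.
With a force P in the spring, the elastic change of the tube is PL/(AE) and that of the spring is P/k; compatibility requires their sum to equal δ_free.
P [ L/(AE) + 1/k ] = δ_free → P [ 1050/(220×70×10³) + 1/(27×10³) ] = 1.192.
P = 1.192 / 0.0001052 = 11330 N.
σ = P/A = 11330/220 = 51.48 MPa.

σ ≈ 51.5 MPa (tensile)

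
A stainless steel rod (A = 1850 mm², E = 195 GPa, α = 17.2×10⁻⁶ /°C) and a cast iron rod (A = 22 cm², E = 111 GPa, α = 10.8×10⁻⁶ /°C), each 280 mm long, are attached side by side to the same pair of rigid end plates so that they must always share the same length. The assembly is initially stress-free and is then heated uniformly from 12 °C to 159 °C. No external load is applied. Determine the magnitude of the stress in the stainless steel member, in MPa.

The stainless steel has the larger α, so on heating it would change length more than the cast iron if both were free. The rigid plates force a common final length, so the stainless steel is put into compression and the cast iron into tension, with equal and opposite forces P (no external load).
Setting the final lengths equal and cancelling L: (α₁ − α₂)ΔT = P/(A₁E₁) + P/(A₂E₂).
|α₁ − α₂|·ΔT = 6.4×10⁻⁶ × 147 = 0.0009408.
1/(A₁E₁) + 1/(A₂E₂) = 1/(1850×195×10³) + 1/(2200×111×10³) = 6.867×10⁻⁹ N⁻¹.
So P = 0.0009408 / 6.867×10⁻⁹ = 137 kN.
σ_{stainless steel} = P/A₁ = 137000/1850 = 74.06 MPa, compressive.

σ ≈ 74.1 MPa (compressive)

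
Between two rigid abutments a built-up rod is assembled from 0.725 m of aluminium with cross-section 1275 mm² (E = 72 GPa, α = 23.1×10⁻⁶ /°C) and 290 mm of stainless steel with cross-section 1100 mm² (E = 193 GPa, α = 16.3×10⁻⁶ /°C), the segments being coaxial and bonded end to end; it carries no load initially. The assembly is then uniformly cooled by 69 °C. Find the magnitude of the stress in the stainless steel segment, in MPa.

σ ≈ 145 MPa (tensile)

If the supports were absent, the total length change would be Σ αᵢΔT Lᵢ = 23.1×10⁻⁶×69×725 + 16.3×10⁻⁶×69×290 = 1.482 mm.
Since the ends are fixed, an axial force P builds up, equal in every segment, with P · Σ Lᵢ/(AᵢEᵢ) = δ_free.
Σ Lᵢ/(AᵢEᵢ) = 725/(1275×72×10³) + 290/(1100×193×10³) = 9.264×10⁻⁶ mm/N.
P = 1.482 / 9.264×10⁻⁶ = 160000 N = 160 kN, tensile.
σ_{stainless steel} = P / A = 160000 / 1100 = 145.4 MPa.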